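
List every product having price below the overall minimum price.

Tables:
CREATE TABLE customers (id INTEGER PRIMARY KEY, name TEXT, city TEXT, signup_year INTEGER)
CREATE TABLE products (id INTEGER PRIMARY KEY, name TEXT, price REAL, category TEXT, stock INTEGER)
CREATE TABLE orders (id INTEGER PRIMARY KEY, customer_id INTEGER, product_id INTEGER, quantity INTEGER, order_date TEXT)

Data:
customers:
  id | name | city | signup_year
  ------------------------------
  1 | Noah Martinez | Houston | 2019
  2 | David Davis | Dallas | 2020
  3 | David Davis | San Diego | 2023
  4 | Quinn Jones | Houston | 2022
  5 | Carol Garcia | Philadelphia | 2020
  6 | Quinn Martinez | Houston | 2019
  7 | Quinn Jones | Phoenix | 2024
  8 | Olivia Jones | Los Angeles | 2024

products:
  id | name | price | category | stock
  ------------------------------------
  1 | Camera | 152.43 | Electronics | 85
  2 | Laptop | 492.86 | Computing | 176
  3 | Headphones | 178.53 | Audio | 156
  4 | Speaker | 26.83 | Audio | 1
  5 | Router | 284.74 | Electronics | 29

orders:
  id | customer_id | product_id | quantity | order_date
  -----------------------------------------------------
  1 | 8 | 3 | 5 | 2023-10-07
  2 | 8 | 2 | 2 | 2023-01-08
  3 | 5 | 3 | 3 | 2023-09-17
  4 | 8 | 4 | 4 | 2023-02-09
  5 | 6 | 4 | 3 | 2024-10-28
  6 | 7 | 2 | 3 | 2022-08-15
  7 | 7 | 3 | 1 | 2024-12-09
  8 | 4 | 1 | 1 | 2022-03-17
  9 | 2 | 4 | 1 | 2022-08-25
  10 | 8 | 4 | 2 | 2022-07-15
SELECT name, price FROM products WHERE price < (SELECT MIN(price) FROM products)

Execution result:
(no rows)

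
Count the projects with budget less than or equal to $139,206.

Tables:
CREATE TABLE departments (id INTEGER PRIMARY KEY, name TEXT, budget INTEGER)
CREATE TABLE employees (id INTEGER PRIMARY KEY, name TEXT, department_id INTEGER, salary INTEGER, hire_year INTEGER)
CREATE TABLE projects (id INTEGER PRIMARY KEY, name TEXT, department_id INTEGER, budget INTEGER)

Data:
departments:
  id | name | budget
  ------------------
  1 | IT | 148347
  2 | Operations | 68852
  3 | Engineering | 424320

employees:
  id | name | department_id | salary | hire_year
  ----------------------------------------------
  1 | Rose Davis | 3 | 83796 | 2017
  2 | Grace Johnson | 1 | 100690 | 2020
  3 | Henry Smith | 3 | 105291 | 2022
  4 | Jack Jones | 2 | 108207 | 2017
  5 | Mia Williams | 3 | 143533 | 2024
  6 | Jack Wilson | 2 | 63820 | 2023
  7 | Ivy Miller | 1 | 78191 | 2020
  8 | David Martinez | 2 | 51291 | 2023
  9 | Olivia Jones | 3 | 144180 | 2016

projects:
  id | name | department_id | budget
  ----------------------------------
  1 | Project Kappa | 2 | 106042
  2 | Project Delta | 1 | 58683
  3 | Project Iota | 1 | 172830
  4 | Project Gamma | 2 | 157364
SELECT COUNT(*) FROM projects WHERE budget <= 139206

Execution result:
2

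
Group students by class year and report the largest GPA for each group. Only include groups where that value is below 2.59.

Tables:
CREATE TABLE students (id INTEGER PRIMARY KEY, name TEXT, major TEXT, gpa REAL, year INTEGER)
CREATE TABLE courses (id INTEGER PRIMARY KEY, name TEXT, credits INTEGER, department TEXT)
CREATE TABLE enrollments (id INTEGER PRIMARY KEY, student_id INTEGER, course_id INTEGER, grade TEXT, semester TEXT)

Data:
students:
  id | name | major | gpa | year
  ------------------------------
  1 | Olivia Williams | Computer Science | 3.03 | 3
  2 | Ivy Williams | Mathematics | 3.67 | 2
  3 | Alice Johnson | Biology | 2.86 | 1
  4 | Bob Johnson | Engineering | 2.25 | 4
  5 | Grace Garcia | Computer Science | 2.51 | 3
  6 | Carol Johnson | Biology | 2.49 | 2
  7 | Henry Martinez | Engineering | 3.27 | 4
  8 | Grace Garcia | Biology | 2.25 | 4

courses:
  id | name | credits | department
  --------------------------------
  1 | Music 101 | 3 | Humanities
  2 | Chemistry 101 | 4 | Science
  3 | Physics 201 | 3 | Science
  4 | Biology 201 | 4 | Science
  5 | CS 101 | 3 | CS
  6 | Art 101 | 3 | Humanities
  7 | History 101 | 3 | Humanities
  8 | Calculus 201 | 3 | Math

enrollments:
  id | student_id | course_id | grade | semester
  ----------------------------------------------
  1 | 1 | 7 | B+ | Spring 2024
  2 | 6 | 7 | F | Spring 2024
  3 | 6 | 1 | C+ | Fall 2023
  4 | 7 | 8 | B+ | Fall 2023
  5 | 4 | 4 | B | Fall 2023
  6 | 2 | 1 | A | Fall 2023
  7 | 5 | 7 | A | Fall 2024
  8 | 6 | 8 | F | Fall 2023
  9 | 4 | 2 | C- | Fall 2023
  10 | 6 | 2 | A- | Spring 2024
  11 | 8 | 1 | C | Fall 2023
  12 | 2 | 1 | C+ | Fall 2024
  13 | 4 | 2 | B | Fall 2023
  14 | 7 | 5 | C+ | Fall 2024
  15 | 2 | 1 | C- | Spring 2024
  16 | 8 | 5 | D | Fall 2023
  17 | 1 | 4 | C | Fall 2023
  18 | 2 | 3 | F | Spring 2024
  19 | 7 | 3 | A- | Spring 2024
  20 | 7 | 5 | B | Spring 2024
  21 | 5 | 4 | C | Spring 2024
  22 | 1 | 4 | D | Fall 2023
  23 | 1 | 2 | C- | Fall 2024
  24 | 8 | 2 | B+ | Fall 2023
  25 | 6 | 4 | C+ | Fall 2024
SELECT year, MAX(gpa) AS max_gpa FROM students GROUP BY year HAVING MAX(gpa) < 2.59

Execution result:
(no rows)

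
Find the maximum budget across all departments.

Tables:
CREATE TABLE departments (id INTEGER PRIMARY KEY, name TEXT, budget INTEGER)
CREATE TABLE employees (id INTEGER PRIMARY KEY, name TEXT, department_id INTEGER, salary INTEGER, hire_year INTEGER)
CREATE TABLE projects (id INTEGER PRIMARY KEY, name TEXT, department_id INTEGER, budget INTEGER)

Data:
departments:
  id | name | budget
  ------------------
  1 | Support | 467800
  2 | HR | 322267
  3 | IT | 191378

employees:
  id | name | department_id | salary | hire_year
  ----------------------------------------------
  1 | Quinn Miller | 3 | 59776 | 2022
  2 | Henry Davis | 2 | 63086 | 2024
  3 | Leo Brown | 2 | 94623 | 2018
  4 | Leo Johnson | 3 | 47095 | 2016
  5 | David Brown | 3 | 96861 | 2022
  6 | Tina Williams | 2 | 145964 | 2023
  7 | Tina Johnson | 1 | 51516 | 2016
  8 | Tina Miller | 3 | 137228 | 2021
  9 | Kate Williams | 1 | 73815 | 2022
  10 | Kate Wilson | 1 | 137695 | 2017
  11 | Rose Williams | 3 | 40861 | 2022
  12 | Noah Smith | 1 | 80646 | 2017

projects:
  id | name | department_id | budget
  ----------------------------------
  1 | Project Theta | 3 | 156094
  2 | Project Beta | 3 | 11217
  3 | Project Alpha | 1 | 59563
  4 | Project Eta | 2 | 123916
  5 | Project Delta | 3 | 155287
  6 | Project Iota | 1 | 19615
SELECT MAX(budget) FROM departments

Execution result:
467800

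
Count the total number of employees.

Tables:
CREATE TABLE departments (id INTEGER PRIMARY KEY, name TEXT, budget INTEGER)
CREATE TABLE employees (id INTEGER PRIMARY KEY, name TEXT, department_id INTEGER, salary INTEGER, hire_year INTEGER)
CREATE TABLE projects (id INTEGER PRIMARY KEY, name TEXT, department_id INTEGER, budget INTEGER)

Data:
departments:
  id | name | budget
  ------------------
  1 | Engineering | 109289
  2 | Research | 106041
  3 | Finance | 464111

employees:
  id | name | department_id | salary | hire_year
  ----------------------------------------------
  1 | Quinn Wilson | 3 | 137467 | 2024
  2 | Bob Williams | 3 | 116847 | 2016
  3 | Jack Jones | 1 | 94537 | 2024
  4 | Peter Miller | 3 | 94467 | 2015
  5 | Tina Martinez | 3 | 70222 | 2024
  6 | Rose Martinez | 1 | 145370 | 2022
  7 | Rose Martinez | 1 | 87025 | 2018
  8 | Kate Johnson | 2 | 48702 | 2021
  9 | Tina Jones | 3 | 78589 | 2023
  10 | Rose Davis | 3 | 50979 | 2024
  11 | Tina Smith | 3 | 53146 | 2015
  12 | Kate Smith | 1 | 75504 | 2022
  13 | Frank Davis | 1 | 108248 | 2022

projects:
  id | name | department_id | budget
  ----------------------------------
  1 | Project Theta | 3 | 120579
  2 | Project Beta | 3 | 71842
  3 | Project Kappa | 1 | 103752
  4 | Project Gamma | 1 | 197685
SELECT COUNT(*) FROM employees

Execution result:
13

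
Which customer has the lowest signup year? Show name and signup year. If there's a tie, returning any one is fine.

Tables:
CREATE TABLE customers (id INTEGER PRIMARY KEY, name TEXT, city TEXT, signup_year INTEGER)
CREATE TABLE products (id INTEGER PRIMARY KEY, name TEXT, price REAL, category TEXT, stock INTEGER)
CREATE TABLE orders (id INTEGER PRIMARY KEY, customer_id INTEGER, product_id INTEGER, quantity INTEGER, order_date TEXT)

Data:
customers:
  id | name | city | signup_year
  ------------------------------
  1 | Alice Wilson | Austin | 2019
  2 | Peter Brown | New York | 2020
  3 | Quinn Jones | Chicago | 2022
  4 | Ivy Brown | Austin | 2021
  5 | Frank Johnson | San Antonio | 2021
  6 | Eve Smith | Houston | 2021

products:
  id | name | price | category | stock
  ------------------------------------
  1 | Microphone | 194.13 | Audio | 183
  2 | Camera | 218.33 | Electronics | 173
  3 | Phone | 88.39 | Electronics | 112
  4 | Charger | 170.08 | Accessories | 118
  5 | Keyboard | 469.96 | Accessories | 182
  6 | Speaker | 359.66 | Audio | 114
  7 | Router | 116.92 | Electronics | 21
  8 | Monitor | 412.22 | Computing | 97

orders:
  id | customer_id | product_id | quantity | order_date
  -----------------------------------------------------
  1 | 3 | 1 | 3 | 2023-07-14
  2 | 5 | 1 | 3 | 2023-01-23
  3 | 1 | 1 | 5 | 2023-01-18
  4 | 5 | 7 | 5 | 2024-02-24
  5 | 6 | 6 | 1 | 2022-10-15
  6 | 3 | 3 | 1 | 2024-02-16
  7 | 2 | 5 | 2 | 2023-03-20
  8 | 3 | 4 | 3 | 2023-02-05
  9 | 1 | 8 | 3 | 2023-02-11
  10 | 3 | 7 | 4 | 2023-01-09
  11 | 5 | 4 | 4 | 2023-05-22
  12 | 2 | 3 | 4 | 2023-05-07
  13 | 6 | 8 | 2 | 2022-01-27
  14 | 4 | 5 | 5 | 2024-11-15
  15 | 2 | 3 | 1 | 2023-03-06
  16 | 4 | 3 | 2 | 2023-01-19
SELECT name, signup_year FROM customers ORDER BY signup_year ASC LIMIT 1

Execution result:
name | signup_year
Alice Wilson | 2019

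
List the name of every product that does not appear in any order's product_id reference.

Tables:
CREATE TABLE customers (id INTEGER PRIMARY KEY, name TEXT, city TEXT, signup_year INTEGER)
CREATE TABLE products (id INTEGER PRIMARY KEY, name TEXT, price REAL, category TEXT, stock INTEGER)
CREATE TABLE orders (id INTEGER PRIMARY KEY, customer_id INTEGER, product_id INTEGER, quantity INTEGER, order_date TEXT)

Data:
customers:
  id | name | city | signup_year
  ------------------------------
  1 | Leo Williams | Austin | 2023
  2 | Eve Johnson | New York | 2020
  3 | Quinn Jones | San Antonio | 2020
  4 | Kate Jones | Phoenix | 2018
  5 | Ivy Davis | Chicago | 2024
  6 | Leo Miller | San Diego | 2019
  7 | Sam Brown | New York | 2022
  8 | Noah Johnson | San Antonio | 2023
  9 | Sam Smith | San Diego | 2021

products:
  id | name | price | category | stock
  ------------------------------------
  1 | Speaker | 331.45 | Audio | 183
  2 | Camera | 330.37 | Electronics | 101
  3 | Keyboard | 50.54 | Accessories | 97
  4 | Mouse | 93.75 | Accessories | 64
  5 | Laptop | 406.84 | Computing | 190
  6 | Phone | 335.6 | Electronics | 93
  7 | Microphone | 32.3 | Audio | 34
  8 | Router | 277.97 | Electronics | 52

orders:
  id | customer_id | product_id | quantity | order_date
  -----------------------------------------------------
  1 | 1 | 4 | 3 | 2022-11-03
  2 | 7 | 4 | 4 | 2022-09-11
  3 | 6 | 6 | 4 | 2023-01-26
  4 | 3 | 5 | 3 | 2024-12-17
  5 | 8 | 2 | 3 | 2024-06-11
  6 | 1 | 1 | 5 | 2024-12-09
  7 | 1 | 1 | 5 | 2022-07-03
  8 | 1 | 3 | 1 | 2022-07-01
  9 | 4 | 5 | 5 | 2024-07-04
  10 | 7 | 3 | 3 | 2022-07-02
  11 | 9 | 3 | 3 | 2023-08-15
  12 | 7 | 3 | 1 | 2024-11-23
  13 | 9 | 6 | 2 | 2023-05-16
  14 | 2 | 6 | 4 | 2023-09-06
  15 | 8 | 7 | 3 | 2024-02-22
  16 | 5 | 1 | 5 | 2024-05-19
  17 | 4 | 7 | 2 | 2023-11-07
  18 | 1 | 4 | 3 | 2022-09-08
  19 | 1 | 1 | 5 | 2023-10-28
SELECT p.name FROM products p LEFT JOIN orders c ON c.product_id = p.id WHERE c.id IS NULL

Execution result:
Router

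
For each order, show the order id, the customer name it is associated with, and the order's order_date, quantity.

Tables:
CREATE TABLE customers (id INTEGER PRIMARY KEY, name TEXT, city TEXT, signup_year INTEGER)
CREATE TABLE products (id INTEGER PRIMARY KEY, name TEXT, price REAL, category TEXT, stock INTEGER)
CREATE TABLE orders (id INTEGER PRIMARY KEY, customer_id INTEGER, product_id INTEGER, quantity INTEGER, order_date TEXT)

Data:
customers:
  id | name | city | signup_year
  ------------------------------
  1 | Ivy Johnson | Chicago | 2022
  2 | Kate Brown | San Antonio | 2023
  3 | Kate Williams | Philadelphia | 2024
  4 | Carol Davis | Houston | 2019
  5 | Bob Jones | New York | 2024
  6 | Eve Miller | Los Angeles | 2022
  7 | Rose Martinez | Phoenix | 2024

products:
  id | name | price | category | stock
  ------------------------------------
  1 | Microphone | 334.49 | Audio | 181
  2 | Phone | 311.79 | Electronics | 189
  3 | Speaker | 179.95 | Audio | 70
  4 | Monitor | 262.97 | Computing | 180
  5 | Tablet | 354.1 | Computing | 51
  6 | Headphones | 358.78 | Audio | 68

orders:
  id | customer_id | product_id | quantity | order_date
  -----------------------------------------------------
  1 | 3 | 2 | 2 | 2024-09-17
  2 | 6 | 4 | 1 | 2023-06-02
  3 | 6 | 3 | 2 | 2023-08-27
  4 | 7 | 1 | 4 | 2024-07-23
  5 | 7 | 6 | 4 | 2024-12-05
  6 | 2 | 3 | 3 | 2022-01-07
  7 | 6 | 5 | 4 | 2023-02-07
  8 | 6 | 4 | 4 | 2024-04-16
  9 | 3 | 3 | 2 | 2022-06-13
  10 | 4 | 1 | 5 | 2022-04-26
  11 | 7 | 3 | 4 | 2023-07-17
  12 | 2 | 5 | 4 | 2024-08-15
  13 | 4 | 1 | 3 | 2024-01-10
SELECT c.id, p.name AS customer, c.order_date, c.quantity FROM orders c JOIN customers p ON c.customer_id = p.id

Execution result:
id | customer | order_date | quantity
1 | Kate Williams | 2024-09-17 | 2
2 | Eve Miller | 2023-06-02 | 1
3 | Eve Miller | 2023-08-27 | 2
4 | Rose Martinez | 2024-07-23 | 4
5 | Rose Martinez | 2024-12-05 | 4
6 | Kate Brown | 2022-01-07 | 3
7 | Eve Miller | 2023-02-07 | 4
8 | Eve Miller | 2024-04-16 | 4
9 | Kate Williams | 2022-06-13 | 2
10 | Carol Davis | 2022-04-26 | 5
11 | Rose Martinez | 2023-07-17 | 4
12 | Kate Brown | 2024-08-15 | 4
13 | Carol Davis | 2024-01-10 | 3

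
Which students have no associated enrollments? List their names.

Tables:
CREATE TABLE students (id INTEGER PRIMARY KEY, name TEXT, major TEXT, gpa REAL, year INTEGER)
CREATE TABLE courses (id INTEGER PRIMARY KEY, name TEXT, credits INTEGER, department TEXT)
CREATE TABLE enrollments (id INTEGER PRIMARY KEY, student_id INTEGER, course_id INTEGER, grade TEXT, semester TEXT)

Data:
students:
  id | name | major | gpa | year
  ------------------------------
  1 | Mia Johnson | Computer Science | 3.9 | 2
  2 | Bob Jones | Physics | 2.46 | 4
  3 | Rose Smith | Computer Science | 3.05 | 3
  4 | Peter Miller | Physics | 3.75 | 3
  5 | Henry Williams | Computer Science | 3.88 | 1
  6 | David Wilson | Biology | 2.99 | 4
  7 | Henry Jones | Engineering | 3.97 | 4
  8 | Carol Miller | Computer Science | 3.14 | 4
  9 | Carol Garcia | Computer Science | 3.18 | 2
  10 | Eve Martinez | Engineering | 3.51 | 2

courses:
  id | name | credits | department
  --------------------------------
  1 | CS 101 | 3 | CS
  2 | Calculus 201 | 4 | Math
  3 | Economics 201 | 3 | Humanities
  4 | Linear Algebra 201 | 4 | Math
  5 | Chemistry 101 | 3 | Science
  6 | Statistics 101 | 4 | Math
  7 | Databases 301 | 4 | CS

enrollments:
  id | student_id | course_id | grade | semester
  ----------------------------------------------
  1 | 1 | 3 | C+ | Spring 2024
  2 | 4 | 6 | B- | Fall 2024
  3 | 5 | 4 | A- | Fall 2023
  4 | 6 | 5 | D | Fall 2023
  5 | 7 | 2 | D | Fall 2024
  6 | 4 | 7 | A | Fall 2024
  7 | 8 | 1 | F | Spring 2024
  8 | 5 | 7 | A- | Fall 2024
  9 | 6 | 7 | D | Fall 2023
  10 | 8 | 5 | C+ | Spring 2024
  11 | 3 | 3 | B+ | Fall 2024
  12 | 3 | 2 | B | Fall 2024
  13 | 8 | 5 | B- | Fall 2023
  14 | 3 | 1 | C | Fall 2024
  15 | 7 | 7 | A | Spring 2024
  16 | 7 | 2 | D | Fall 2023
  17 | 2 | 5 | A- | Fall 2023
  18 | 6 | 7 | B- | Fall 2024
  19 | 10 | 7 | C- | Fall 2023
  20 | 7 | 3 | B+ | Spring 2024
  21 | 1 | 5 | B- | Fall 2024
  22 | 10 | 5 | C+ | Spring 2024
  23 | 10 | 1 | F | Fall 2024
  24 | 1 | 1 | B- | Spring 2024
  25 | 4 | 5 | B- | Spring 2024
SELECT p.name FROM students p LEFT JOIN enrollments c ON c.student_id = p.id WHERE c.id IS NULL

Execution result:
Carol Garcia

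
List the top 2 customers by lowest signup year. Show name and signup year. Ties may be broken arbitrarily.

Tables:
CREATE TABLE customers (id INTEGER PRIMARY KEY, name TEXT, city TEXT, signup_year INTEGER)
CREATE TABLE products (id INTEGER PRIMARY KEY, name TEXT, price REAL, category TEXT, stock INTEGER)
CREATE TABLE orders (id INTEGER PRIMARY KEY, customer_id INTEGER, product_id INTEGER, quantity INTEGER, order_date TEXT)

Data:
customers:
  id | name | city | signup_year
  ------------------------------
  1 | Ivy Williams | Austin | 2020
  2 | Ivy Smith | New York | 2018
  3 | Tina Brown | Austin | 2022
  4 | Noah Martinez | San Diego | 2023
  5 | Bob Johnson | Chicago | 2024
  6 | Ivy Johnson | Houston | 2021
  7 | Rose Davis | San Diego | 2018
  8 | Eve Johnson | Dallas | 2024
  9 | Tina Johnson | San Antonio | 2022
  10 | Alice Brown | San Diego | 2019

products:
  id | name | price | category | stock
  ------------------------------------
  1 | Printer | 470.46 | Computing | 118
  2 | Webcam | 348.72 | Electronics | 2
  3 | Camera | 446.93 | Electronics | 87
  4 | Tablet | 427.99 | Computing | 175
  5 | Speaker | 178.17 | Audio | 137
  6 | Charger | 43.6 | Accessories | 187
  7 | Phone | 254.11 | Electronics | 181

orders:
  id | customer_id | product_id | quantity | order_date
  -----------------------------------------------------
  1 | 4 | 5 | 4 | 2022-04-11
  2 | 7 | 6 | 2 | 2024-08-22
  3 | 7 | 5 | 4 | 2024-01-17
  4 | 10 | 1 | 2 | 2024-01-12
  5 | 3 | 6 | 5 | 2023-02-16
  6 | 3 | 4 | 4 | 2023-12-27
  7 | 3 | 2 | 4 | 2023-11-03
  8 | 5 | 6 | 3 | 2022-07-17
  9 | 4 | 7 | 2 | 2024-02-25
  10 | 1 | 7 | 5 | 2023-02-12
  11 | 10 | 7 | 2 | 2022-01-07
SELECT name, signup_year FROM customers ORDER BY signup_year ASC LIMIT 2

Execution result:
name | signup_year
Ivy Smith | 2018
Rose Davis | 2018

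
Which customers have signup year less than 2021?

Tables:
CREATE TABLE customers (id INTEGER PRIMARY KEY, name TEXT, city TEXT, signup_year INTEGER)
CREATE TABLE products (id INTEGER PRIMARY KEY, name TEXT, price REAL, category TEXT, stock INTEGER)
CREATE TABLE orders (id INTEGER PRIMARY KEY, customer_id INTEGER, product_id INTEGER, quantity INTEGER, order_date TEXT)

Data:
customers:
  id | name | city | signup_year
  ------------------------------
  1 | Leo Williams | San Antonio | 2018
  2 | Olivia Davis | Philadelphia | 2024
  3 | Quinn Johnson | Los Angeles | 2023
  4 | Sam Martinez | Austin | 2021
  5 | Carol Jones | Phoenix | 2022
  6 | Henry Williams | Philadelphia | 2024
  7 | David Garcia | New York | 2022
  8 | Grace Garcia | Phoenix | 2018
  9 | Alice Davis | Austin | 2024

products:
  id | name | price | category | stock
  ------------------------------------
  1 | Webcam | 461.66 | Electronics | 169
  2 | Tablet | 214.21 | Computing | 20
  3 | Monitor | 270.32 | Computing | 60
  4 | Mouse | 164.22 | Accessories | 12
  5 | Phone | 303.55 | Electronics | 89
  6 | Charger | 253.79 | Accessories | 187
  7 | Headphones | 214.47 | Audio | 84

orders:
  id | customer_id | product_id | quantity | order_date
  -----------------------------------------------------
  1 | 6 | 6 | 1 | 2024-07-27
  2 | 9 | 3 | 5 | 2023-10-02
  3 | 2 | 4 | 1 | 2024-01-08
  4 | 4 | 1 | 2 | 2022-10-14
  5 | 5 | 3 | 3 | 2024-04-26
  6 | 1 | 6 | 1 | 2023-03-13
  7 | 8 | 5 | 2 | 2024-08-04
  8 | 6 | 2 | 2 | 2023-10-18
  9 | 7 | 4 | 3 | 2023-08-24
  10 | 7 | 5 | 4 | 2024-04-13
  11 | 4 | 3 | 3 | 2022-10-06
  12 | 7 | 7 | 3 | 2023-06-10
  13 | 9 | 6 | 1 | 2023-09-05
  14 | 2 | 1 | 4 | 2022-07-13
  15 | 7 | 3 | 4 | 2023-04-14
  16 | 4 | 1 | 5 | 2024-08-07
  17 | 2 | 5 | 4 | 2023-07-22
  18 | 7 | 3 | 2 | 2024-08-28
SELECT name, signup_year FROM customers WHERE signup_year < 2021

Execution result:
name | signup_year
Leo Williams | 2018
Grace Garcia | 2018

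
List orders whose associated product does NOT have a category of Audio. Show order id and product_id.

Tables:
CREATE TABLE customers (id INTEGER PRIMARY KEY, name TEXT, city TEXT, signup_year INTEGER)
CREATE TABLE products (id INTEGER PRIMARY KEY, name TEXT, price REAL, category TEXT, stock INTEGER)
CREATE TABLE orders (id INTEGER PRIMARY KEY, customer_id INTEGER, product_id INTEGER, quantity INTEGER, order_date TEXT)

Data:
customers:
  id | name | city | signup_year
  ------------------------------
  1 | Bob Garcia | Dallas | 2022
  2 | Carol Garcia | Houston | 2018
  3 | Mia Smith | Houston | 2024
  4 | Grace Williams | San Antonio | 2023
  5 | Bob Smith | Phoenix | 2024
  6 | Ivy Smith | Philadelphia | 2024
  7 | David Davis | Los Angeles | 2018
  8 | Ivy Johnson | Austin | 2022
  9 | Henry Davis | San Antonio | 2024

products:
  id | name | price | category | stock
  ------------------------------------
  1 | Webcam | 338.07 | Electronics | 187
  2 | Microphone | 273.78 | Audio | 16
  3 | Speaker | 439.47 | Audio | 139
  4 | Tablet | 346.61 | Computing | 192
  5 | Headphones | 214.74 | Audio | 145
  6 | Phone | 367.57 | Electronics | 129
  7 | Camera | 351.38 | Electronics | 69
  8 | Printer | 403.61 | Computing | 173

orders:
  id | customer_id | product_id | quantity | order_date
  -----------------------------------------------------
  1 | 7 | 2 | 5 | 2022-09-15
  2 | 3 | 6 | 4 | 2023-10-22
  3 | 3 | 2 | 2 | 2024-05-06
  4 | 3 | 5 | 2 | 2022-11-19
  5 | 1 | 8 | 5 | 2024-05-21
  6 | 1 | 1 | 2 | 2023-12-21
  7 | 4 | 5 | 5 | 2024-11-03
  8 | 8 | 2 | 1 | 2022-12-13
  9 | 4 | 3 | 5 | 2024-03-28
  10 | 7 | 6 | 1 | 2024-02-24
SELECT id, product_id FROM orders WHERE product_id NOT IN (SELECT id FROM products WHERE category = 'Audio')

Execution result:
id | product_id
2 | 6
5 | 8
6 | 1
10 | 6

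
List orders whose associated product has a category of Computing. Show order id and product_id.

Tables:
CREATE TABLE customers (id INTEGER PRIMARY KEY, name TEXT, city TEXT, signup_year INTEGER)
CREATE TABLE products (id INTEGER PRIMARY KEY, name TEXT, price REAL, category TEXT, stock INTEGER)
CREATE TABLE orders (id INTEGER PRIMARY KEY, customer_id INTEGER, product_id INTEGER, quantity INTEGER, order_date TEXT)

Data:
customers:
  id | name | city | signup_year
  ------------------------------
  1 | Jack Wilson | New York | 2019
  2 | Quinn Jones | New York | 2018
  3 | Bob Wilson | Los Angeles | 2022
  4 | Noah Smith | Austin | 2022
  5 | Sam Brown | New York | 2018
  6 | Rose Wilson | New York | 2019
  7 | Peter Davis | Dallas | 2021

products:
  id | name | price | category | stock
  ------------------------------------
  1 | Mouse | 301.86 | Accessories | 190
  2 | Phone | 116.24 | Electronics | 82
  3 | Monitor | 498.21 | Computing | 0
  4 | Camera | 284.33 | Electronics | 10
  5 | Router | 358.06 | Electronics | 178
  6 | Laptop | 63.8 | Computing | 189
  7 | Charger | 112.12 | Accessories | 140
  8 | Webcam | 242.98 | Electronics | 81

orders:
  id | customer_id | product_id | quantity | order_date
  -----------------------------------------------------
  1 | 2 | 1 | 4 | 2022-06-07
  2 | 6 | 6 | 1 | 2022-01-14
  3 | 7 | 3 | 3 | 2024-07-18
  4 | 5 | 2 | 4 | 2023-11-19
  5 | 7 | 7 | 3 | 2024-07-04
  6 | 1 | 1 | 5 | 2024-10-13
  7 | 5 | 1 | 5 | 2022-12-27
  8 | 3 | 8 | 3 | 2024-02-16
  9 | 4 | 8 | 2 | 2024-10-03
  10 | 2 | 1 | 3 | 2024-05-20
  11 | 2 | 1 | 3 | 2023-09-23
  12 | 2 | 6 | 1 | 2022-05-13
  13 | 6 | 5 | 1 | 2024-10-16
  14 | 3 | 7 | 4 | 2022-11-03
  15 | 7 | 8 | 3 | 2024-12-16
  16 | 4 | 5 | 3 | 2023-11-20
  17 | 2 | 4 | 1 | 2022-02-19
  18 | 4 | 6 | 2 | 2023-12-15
SELECT id, product_id FROM orders WHERE product_id IN (SELECT id FROM products WHERE category = 'Computing')

Execution result:
id | product_id
2 | 6
3 | 3
12 | 6
18 | 6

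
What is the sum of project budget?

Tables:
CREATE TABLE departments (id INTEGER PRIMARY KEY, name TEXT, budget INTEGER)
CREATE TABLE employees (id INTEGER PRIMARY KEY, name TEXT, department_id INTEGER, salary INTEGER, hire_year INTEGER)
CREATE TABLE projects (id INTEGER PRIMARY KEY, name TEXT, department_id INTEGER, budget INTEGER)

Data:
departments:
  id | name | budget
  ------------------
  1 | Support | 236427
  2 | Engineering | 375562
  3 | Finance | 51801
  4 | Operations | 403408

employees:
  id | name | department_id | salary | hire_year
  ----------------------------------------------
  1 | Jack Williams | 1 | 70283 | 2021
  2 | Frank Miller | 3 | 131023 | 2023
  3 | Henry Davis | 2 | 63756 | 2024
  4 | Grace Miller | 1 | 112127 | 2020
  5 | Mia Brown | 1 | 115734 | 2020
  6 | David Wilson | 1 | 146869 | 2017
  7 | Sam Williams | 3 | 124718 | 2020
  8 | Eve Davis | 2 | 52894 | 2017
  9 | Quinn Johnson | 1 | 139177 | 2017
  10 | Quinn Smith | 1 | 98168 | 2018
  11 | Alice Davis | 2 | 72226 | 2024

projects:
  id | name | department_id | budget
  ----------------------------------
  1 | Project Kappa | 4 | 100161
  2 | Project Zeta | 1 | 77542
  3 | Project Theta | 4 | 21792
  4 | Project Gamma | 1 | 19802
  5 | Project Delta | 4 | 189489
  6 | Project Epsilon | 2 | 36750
SELECT SUM(budget) FROM projects

Execution result:
445536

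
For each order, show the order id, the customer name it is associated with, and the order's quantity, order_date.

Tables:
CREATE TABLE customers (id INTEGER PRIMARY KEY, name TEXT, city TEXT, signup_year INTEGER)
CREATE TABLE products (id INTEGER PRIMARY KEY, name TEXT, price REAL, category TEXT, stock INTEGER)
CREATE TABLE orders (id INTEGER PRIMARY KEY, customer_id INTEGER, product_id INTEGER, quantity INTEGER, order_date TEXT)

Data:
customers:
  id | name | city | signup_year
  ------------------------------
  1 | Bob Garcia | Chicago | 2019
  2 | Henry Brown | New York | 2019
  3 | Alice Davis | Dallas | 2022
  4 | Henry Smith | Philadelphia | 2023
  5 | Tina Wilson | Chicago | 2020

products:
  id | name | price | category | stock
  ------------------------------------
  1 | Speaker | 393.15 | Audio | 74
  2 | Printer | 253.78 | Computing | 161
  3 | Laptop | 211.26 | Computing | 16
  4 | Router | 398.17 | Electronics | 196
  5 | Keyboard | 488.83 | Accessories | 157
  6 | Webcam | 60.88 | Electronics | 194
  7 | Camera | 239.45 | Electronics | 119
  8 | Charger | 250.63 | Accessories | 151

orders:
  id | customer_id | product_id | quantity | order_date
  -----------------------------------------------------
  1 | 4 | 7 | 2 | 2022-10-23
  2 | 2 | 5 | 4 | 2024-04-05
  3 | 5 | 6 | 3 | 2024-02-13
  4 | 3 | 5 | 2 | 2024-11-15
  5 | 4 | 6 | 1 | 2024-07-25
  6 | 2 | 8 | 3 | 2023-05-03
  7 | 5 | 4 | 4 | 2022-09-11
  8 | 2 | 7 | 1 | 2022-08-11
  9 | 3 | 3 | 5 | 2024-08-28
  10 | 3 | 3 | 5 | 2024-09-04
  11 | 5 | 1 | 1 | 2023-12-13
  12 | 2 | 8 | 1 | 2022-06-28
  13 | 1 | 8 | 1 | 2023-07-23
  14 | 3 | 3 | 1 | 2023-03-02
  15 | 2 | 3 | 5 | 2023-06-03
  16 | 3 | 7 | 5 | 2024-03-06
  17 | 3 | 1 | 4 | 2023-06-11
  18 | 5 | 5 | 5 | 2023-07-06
SELECT c.id, p.name AS customer, c.quantity, c.order_date FROM orders c JOIN customers p ON c.customer_id = p.id

Execution result:
id | customer | quantity | order_date
1 | Henry Smith | 2 | 2022-10-23
2 | Henry Brown | 4 | 2024-04-05
3 | Tina Wilson | 3 | 2024-02-13
4 | Alice Davis | 2 | 2024-11-15
5 | Henry Smith | 1 | 2024-07-25
6 | Henry Brown | 3 | 2023-05-03
7 | Tina Wilson | 4 | 2022-09-11
8 | Henry Brown | 1 | 2022-08-11
9 | Alice Davis | 5 | 2024-08-28
10 | Alice Davis | 5 | 2024-09-04
11 | Tina Wilson | 1 | 2023-12-13
12 | Henry Brown | 1 | 2022-06-28
13 | Bob Garcia | 1 | 2023-07-23
14 | Alice Davis | 1 | 2023-03-02
15 | Henry Brown | 5 | 2023-06-03
16 | Alice Davis | 5 | 2024-03-06
17 | Alice Davis | 4 | 2023-06-11
18 | Tina Wilson | 5 | 2023-07-06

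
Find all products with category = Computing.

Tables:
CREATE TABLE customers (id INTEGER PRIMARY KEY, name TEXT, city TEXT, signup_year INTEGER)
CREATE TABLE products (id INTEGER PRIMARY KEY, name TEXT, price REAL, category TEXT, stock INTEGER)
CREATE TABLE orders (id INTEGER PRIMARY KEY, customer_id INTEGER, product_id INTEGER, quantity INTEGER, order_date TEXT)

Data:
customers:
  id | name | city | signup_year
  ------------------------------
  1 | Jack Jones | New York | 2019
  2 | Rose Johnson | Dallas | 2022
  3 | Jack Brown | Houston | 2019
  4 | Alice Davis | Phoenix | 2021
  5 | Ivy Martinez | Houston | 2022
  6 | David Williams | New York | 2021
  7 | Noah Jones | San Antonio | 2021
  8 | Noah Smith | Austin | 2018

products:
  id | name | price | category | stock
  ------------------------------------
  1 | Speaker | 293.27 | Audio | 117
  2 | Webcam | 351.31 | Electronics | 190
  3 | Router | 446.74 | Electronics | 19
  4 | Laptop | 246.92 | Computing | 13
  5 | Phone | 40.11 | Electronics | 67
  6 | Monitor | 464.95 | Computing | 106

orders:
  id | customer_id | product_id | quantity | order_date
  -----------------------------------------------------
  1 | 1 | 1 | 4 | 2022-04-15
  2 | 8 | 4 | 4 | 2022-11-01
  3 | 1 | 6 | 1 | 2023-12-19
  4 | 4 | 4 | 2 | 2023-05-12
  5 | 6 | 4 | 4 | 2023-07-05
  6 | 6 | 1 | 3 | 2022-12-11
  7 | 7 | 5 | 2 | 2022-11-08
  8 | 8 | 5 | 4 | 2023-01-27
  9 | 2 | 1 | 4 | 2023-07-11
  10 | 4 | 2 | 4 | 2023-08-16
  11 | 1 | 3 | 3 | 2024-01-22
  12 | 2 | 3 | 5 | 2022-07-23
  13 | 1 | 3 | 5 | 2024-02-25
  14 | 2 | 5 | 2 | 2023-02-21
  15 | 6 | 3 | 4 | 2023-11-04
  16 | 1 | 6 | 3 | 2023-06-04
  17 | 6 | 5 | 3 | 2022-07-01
SELECT name, category FROM products WHERE category = 'Computing'

Execution result:
name | category
Laptop | Computing
Monitor | Computing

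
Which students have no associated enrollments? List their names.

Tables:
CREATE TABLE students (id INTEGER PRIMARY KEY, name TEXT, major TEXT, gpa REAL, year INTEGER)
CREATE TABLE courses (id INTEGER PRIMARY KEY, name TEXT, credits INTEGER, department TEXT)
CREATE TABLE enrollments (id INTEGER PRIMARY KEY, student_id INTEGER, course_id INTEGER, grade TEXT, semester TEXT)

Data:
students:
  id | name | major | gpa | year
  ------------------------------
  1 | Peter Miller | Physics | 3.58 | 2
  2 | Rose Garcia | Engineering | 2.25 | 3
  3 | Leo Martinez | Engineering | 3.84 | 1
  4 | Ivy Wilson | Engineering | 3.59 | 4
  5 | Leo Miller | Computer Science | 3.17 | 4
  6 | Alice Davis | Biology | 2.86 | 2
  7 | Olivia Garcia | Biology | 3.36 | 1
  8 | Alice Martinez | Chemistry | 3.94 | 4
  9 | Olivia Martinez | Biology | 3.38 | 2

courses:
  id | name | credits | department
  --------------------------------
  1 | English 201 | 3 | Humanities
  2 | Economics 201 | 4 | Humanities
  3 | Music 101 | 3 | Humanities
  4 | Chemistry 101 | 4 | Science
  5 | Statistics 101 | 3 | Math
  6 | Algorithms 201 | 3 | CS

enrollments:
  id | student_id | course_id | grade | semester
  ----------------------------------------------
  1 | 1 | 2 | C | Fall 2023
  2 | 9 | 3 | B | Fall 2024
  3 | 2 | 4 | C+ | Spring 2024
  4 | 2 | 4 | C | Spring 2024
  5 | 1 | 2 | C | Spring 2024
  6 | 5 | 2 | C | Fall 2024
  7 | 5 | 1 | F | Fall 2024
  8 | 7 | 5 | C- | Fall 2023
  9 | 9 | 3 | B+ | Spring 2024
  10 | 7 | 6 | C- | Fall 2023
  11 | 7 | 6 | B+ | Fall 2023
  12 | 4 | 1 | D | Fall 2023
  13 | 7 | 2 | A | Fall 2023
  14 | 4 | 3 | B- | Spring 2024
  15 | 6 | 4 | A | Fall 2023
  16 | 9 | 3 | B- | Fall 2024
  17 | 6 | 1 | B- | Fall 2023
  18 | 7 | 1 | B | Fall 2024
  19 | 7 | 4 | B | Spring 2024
SELECT p.name FROM students p LEFT JOIN enrollments c ON c.student_id = p.id WHERE c.id IS NULL

Execution result:
name
Leo Martinez
Alice Martinez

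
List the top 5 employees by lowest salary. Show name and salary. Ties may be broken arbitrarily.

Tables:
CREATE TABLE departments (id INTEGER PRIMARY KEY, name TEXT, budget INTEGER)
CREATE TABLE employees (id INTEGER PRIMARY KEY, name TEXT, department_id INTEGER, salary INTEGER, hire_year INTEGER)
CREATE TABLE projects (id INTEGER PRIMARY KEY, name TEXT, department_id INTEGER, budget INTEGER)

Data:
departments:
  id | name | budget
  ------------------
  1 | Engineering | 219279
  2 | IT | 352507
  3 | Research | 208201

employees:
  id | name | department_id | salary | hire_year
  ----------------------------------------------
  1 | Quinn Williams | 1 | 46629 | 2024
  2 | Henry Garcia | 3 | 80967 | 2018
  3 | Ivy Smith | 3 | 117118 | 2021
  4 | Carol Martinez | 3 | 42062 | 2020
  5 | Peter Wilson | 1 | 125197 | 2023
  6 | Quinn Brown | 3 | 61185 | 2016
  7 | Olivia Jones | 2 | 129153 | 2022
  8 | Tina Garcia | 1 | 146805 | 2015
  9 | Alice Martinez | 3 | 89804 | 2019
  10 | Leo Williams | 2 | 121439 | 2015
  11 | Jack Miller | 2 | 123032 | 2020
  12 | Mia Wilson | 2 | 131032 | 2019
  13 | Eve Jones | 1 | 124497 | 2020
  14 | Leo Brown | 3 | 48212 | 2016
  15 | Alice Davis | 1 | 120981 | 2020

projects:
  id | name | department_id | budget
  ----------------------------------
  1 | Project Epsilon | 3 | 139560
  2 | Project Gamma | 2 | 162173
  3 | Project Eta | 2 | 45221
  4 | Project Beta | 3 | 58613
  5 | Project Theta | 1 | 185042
SELECT name, salary FROM employees ORDER BY salary ASC LIMIT 5

Execution result:
name | salary
Carol Martinez | 42062
Quinn Williams | 46629
Leo Brown | 48212
Quinn Brown | 61185
Henry Garcia | 80967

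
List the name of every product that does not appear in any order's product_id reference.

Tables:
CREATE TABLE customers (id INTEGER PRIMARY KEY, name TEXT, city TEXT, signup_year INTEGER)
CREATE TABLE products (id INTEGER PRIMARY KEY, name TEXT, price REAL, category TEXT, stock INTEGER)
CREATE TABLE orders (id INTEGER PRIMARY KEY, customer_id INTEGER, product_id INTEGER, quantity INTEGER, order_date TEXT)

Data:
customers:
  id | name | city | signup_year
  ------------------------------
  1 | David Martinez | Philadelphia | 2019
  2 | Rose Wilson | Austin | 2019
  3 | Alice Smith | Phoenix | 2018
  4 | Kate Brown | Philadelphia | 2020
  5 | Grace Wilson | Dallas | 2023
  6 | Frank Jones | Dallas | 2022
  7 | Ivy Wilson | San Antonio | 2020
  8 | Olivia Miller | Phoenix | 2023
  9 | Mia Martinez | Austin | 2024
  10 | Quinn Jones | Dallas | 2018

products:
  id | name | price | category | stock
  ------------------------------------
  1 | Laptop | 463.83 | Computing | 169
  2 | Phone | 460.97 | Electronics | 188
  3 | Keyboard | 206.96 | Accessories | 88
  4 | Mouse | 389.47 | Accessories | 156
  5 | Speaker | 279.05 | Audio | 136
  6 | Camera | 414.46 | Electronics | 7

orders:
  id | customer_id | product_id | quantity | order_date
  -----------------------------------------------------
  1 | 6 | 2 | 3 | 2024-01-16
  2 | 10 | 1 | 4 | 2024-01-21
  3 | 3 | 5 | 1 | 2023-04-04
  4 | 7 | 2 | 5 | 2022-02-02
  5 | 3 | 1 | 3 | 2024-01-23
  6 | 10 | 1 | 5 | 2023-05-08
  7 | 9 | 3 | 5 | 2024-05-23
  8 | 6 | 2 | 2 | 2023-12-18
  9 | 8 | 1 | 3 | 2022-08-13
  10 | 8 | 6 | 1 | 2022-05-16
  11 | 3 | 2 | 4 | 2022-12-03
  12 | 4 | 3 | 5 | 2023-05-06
SELECT p.name FROM products p LEFT JOIN orders c ON c.product_id = p.id WHERE c.id IS NULL

Execution result:
Mouse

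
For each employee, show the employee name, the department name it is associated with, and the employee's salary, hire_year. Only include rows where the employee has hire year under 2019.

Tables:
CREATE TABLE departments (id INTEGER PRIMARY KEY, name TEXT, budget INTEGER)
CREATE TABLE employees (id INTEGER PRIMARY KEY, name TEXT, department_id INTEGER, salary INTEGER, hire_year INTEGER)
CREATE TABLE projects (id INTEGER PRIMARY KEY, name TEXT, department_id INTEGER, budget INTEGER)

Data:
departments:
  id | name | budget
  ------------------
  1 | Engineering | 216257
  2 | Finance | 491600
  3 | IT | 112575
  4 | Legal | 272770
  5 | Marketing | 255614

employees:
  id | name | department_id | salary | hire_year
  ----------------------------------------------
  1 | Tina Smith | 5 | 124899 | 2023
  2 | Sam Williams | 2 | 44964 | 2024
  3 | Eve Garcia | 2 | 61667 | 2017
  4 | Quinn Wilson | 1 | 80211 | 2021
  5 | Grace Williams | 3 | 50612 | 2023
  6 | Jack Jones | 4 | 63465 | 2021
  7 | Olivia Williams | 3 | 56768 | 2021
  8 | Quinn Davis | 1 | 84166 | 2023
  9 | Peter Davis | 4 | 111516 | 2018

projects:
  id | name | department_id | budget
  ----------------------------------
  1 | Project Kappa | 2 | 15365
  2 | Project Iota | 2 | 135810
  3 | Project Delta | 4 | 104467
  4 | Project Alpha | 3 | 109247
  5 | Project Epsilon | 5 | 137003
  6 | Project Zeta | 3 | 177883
SELECT c.name, p.name AS department, c.salary, c.hire_year FROM employees c JOIN departments p ON c.department_id = p.id WHERE c.hire_year < 2019

Execution result:
name | department | salary | hire_year
Eve Garcia | Finance | 61667 | 2017
Peter Davis | Legal | 111516 | 2018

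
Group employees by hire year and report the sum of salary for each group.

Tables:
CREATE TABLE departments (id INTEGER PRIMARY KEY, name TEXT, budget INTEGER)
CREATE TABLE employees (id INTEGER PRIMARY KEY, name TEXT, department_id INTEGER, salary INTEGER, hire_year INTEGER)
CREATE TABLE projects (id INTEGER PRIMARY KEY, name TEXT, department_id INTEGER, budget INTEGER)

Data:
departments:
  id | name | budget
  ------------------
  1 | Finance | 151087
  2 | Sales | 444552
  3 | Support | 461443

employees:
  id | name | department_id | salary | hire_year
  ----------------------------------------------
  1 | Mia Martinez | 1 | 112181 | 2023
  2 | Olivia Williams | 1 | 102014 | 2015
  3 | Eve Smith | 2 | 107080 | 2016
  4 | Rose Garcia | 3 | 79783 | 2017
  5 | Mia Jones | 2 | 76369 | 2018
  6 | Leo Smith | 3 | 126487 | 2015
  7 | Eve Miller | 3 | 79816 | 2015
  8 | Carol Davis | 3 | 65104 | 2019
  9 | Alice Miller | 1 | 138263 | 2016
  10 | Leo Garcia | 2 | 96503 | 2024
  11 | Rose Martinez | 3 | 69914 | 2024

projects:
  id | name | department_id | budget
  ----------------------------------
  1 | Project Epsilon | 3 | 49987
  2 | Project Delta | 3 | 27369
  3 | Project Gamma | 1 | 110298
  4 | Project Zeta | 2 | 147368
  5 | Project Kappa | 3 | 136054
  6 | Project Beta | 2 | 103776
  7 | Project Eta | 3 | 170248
SELECT hire_year, SUM(salary) AS sum_salary FROM employees GROUP BY hire_year

Execution result:
hire_year | sum_salary
2015 | 308317
2016 | 245343
2017 | 79783
2018 | 76369
2019 | 65104
2023 | 112181
2024 | 166417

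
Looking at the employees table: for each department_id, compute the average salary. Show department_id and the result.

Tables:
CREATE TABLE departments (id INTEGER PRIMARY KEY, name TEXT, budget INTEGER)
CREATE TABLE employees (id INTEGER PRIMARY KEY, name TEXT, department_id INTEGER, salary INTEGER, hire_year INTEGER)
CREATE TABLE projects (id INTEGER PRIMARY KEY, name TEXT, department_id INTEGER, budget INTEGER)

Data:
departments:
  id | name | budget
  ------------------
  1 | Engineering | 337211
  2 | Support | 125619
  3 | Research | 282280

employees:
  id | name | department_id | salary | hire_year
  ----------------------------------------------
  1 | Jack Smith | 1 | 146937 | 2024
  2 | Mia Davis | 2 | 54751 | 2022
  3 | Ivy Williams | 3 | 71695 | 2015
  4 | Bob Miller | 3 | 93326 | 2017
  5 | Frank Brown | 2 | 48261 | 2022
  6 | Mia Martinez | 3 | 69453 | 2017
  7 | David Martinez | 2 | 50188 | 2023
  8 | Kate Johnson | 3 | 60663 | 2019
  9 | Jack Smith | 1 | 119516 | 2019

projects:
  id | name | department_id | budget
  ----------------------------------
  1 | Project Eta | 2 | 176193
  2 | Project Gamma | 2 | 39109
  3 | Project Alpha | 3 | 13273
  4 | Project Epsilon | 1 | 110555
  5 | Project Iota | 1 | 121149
SELECT department_id, AVG(salary) AS avg_salary FROM employees GROUP BY department_id

Execution result:
department_id | avg_salary
1 | 133226.50
2 | 51066.67
3 | 73784.25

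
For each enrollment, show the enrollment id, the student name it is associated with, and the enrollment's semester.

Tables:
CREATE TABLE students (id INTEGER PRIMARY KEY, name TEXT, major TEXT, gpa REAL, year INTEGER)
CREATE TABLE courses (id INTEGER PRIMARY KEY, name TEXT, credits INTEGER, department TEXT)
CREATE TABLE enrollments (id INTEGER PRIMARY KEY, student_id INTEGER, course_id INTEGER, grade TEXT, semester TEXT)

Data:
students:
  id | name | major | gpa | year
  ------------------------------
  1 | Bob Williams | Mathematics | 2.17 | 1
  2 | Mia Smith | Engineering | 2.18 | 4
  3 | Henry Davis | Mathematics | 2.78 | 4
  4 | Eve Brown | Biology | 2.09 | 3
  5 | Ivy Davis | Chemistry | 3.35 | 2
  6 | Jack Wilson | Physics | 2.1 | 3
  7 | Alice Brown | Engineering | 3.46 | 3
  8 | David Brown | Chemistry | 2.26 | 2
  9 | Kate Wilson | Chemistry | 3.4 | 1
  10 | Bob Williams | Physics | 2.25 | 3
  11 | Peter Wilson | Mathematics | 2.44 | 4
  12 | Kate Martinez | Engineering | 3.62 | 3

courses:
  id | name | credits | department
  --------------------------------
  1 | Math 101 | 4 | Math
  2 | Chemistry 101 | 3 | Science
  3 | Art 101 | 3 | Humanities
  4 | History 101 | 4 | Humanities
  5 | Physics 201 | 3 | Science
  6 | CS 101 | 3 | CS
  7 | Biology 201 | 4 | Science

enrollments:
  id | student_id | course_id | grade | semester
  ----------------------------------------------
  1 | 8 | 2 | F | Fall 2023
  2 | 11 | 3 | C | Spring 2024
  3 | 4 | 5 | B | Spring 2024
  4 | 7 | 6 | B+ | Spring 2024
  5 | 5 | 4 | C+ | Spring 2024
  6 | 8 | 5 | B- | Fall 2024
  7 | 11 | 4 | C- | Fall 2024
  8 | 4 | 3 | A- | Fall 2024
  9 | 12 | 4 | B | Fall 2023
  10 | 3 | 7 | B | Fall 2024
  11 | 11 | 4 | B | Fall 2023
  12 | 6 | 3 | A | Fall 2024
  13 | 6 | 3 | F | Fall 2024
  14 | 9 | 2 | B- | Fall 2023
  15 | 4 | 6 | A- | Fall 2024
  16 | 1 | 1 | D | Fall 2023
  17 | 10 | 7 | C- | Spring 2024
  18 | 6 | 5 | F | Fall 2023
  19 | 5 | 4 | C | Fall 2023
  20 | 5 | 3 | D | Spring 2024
SELECT c.id, p.name AS student, c.semester FROM enrollments c JOIN students p ON c.student_id = p.id

Execution result:
id | student | semester
1 | David Brown | Fall 2023
2 | Peter Wilson | Spring 2024
3 | Eve Brown | Spring 2024
4 | Alice Brown | Spring 2024
5 | Ivy Davis | Spring 2024
6 | David Brown | Fall 2024
7 | Peter Wilson | Fall 2024
8 | Eve Brown | Fall 2024
9 | Kate Martinez | Fall 2023
10 | Henry Davis | Fall 2024
11 | Peter Wilson | Fall 2023
12 | Jack Wilson | Fall 2024
13 | Jack Wilson | Fall 2024
14 | Kate Wilson | Fall 2023
15 | Eve Brown | Fall 2024
16 | Bob Williams | Fall 2023
17 | Bob Williams | Spring 2024
18 | Jack Wilson | Fall 2023
19 | Ivy Davis | Fall 2023
20 | Ivy Davis | Spring 2024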